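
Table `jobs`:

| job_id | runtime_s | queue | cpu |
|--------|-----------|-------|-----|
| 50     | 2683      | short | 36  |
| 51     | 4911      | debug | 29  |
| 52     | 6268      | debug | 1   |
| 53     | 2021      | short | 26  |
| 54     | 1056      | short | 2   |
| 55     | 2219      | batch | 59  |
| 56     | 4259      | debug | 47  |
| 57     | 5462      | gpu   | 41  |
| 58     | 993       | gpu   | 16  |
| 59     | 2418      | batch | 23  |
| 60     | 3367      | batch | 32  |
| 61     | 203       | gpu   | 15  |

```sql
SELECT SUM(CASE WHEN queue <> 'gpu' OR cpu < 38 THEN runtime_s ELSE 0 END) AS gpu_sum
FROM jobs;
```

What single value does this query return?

job_id=50: ✓ → 2683
job_id=51: ✓ → 4911
job_id=52: ✓ → 6268
job_id=53: ✓ → 2021
job_id=54: ✓ → 1056
job_id=55: ✓ → 2219
job_id=56: ✓ → 4259
job_id=57: ✗
job_id=58: ✓ → 993
job_id=59: ✓ → 2418
job_id=60: ✓ → 3367
job_id=61: ✓ → 203
gpu_sum = 2683 + 4911 + 6268 + 2021 + 1056 + 2219 + 4259 + 993 + 2418 + 3367 + 203 = 30398

30398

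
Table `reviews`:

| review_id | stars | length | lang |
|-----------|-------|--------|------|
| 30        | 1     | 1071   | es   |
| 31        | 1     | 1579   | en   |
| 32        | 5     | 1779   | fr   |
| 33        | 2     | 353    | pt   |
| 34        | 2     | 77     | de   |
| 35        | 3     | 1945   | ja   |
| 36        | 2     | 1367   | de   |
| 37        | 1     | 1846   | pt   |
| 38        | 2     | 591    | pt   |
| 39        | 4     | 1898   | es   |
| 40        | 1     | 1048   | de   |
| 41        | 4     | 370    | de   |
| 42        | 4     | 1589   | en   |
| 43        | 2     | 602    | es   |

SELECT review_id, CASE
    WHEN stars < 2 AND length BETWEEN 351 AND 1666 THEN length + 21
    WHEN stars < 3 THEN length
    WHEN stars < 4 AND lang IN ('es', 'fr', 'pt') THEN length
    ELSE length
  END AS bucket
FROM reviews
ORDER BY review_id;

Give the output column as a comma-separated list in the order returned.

1092, 1600, 1779, 353, 77, 1945, 1367, 1846, 591, 1898, 1069, 370, 1589, 602

review_id=30: stars < 2 AND length BETWEEN 351 AND 1666 → 1092
review_id=31: stars < 2 AND length BETWEEN 351 AND 1666 → 1600
review_id=32: ELSE → 1779
review_id=33: stars < 3 → 353
review_id=34: stars < 3 → 77
review_id=35: ELSE → 1945
review_id=36: stars < 3 → 1367
review_id=37: stars < 3 → 1846
review_id=38: stars < 3 → 591
review_id=39: ELSE → 1898
review_id=40: stars < 2 AND length BETWEEN 351 AND 1666 → 1069
review_id=41: ELSE → 370
review_id=42: ELSE → 1589
review_id=43: stars < 3 → 602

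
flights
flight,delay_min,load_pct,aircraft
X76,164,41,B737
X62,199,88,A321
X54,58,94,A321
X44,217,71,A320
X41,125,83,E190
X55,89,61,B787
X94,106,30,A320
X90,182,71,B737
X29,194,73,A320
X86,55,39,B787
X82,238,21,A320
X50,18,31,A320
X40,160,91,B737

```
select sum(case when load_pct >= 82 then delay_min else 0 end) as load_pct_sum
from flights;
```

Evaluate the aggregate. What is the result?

flight=X76: ✗
flight=X62: ✓ → 199
flight=X54: ✓ → 58
flight=X44: ✗
flight=X41: ✓ → 125
flight=X55: ✗
flight=X94: ✗
flight=X90: ✗
flight=X29: ✗
flight=X86: ✗
flight=X82: ✗
flight=X50: ✗
flight=X40: ✓ → 160
load_pct_sum = 199 + 58 + 125 + 160 = 542

542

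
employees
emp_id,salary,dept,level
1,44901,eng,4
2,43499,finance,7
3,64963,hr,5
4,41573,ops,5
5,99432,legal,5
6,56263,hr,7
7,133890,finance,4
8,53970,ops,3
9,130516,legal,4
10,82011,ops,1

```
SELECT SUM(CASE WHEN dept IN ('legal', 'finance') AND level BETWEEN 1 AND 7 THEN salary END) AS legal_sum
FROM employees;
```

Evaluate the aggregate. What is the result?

407337

emp_id=1: ✗
emp_id=2: ✓ → 43499
emp_id=3: ✗
emp_id=4: ✗
emp_id=5: ✓ → 99432
emp_id=6: ✗
emp_id=7: ✓ → 133890
emp_id=8: ✗
emp_id=9: ✓ → 130516
emp_id=10: ✗
legal_sum = 43499 + 99432 + 133890 + 130516 = 407337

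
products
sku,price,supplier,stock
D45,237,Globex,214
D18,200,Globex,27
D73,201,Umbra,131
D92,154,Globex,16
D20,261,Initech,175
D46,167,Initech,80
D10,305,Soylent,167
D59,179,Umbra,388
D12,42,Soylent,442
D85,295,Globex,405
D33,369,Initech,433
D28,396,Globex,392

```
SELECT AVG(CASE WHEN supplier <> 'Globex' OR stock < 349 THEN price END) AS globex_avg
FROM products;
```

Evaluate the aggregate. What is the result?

sku=D45: ✓ → 237
sku=D18: ✓ → 200
sku=D73: ✓ → 201
sku=D92: ✓ → 154
sku=D20: ✓ → 261
sku=D46: ✓ → 167
sku=D10: ✓ → 305
sku=D59: ✓ → 179
sku=D12: ✓ → 42
sku=D85: ✗
sku=D33: ✓ → 369
sku=D28: ✗
globex_avg = (237 + 200 + 201 + 154 + 261 + 167 + 305 + 179 + 42 + 369) / 10 = 211.5

211.5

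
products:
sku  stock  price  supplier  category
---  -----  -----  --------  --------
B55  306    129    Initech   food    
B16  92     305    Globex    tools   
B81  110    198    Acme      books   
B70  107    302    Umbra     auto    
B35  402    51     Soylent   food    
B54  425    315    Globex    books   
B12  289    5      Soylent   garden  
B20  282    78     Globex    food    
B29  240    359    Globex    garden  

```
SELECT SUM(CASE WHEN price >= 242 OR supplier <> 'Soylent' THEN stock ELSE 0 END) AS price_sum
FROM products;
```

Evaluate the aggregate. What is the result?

sku=B55: ✓ → 306
sku=B16: ✓ → 92
sku=B81: ✓ → 110
sku=B70: ✓ → 107
sku=B35: ✗
sku=B54: ✓ → 425
sku=B12: ✗
sku=B20: ✓ → 282
sku=B29: ✓ → 240
price_sum = 306 + 92 + 110 + 107 + 425 + 282 + 240 = 1562

1562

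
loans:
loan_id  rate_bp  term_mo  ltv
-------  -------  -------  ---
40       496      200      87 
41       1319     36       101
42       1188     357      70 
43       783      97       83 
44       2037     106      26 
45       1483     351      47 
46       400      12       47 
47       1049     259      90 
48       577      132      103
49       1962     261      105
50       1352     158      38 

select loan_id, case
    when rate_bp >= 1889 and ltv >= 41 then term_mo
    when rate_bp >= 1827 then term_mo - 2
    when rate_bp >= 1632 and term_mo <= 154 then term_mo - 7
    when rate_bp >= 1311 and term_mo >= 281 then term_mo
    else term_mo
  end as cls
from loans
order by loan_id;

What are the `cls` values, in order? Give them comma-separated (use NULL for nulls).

loan_id=40: ELSE → 200
loan_id=41: ELSE → 36
loan_id=42: ELSE → 357
loan_id=43: ELSE → 97
loan_id=44: rate_bp >= 1827 → 104
loan_id=45: rate_bp >= 1311 and term_mo >= 281 → 351
loan_id=46: ELSE → 12
loan_id=47: ELSE → 259
loan_id=48: ELSE → 132
loan_id=49: rate_bp >= 1889 and ltv >= 41 → 261
loan_id=50: ELSE → 158

200, 36, 357, 97, 104, 351, 12, 259, 132, 261, 158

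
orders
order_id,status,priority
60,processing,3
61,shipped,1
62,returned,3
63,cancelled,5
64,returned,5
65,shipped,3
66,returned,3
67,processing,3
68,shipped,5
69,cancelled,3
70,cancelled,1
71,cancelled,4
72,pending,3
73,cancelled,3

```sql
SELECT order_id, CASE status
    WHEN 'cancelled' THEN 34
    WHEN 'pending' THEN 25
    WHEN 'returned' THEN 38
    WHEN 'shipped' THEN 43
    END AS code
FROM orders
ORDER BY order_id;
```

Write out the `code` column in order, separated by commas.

order_id=60: (no match → NULL) → NULL
order_id=61: status='shipped' → 43
order_id=62: status='returned' → 38
order_id=63: status='cancelled' → 34
order_id=64: status='returned' → 38
order_id=65: status='shipped' → 43
order_id=66: status='returned' → 38
order_id=67: (no match → NULL) → NULL
order_id=68: status='shipped' → 43
order_id=69: status='cancelled' → 34
order_id=70: status='cancelled' → 34
order_id=71: status='cancelled' → 34
order_id=72: status='pending' → 25
order_id=73: status='cancelled' → 34

NULL, 43, 38, 34, 38, 43, 38, NULL, 43, 34, 34, 34, 25, 34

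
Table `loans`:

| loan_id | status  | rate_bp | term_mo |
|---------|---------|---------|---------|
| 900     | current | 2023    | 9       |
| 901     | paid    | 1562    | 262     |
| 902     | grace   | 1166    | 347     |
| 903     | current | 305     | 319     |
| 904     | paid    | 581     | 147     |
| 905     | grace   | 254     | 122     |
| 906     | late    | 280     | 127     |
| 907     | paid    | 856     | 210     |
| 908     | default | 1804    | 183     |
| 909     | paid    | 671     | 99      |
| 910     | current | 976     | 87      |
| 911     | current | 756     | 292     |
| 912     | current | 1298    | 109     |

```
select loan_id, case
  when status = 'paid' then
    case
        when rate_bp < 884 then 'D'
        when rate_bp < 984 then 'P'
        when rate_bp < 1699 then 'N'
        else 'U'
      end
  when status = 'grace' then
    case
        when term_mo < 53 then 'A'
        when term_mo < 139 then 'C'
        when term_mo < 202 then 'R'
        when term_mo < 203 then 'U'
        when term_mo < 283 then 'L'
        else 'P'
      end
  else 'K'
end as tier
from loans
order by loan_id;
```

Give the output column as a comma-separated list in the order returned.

K, N, P, K, D, C, K, D, K, D, K, K, K

loan_id=900: status='current' → outer ELSE → K
loan_id=901: status='paid' → inner[rate_bp < 1699] → N
loan_id=902: status='grace' → inner[ELSE] → P
loan_id=903: status='current' → outer ELSE → K
loan_id=904: status='paid' → inner[rate_bp < 884] → D
loan_id=905: status='grace' → inner[term_mo < 139] → C
loan_id=906: status='late' → outer ELSE → K
loan_id=907: status='paid' → inner[rate_bp < 884] → D
loan_id=908: status='default' → outer ELSE → K
loan_id=909: status='paid' → inner[rate_bp < 884] → D
loan_id=910: status='current' → outer ELSE → K
loan_id=911: status='current' → outer ELSE → K
loan_id=912: status='current' → outer ELSE → K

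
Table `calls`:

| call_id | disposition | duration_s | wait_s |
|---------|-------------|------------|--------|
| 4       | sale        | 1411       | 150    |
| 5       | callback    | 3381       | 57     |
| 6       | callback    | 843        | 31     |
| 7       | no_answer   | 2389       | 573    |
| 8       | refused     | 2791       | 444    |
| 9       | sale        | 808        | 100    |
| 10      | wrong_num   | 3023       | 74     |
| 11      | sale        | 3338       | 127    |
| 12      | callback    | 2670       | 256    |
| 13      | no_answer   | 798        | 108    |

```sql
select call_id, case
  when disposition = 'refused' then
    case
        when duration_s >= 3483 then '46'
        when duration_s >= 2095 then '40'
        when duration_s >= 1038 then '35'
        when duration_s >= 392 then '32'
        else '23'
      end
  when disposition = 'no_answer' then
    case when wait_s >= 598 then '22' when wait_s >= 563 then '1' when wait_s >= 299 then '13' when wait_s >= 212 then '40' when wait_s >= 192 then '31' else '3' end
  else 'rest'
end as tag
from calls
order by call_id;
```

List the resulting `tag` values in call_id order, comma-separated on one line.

rest, rest, rest, 1, 40, rest, rest, rest, rest, 3

call_id=4: disposition='sale' → outer ELSE → rest
call_id=5: disposition='callback' → outer ELSE → rest
call_id=6: disposition='callback' → outer ELSE → rest
call_id=7: disposition='no_answer' → inner[wait_s >= 563] → 1
call_id=8: disposition='refused' → inner[duration_s >= 2095] → 40
call_id=9: disposition='sale' → outer ELSE → rest
call_id=10: disposition='wrong_num' → outer ELSE → rest
call_id=11: disposition='sale' → outer ELSE → rest
call_id=12: disposition='callback' → outer ELSE → rest
call_id=13: disposition='no_answer' → inner[ELSE] → 3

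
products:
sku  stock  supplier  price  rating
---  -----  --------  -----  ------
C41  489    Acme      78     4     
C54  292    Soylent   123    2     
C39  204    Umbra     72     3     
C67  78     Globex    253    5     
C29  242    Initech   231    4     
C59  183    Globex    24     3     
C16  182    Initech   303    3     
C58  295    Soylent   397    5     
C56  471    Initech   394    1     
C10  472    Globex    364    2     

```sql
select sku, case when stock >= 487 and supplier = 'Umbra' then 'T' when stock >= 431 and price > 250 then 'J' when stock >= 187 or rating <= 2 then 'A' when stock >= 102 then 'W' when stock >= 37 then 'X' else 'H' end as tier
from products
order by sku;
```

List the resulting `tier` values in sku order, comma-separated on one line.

J, W, A, A, A, A, J, A, W, X

sku=C10: stock >= 431 and price > 250 → J
sku=C16: stock >= 102 → W
sku=C29: stock >= 187 or rating <= 2 → A
sku=C39: stock >= 187 or rating <= 2 → A
sku=C41: stock >= 187 or rating <= 2 → A
sku=C54: stock >= 187 or rating <= 2 → A
sku=C56: stock >= 431 and price > 250 → J
sku=C58: stock >= 187 or rating <= 2 → A
sku=C59: stock >= 102 → W
sku=C67: stock >= 37 → X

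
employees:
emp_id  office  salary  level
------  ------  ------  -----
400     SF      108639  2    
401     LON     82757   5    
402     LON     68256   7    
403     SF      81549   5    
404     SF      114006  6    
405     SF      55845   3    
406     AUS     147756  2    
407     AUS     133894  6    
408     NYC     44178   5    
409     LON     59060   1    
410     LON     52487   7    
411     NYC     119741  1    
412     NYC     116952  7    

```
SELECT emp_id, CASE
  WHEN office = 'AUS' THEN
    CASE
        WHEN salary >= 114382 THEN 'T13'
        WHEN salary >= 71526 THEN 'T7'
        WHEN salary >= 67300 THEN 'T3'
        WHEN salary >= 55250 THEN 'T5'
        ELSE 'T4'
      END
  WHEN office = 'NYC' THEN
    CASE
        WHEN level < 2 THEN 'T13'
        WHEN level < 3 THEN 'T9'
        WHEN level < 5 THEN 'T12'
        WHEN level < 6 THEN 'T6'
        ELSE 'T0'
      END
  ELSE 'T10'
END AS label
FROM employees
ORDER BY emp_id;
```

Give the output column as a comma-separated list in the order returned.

emp_id=400: office='SF' → outer ELSE → T10
emp_id=401: office='LON' → outer ELSE → T10
emp_id=402: office='LON' → outer ELSE → T10
emp_id=403: office='SF' → outer ELSE → T10
emp_id=404: office='SF' → outer ELSE → T10
emp_id=405: office='SF' → outer ELSE → T10
emp_id=406: office='AUS' → inner[salary >= 114382] → T13
emp_id=407: office='AUS' → inner[salary >= 114382] → T13
emp_id=408: office='NYC' → inner[level < 6] → T6
emp_id=409: office='LON' → outer ELSE → T10
emp_id=410: office='LON' → outer ELSE → T10
emp_id=411: office='NYC' → inner[level < 2] → T13
emp_id=412: office='NYC' → inner[ELSE] → T0

T10, T10, T10, T10, T10, T10, T13, T13, T6, T10, T10, T13, T0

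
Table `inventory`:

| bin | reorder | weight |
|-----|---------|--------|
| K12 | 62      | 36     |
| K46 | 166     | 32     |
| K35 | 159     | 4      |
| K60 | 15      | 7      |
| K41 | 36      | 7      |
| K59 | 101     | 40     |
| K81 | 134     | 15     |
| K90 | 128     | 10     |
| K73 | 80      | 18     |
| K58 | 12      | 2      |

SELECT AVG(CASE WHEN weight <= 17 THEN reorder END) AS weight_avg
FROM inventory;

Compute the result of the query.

bin=K12: ✗
bin=K46: ✗
bin=K35: ✓ → 159
bin=K60: ✓ → 15
bin=K41: ✓ → 36
bin=K59: ✗
bin=K81: ✓ → 134
bin=K90: ✓ → 128
bin=K73: ✗
bin=K58: ✓ → 12
weight_avg = (159 + 15 + 36 + 134 + 128 + 12) / 6 = 80.6666666667

80.6666666667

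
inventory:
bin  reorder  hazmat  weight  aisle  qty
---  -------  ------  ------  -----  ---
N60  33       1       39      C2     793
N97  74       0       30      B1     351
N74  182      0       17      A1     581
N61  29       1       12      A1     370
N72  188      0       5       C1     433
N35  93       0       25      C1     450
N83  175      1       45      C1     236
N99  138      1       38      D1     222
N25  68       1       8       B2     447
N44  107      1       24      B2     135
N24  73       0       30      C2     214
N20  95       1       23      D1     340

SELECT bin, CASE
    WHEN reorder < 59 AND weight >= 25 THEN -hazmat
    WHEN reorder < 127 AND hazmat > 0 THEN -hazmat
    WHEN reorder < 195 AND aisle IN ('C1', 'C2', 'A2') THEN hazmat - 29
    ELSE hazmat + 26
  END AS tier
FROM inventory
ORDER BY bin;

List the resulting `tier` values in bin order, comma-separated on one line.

-1, -29, -1, -29, -1, -1, -1, -29, 26, -28, 26, 27

bin=N20: reorder < 127 AND hazmat > 0 → -1
bin=N24: reorder < 195 AND aisle IN ('C1', 'C2', 'A2') → -29
bin=N25: reorder < 127 AND hazmat > 0 → -1
bin=N35: reorder < 195 AND aisle IN ('C1', 'C2', 'A2') → -29
bin=N44: reorder < 127 AND hazmat > 0 → -1
bin=N60: reorder < 59 AND weight >= 25 → -1
bin=N61: reorder < 127 AND hazmat > 0 → -1
bin=N72: reorder < 195 AND aisle IN ('C1', 'C2', 'A2') → -29
bin=N74: ELSE → 26
bin=N83: reorder < 195 AND aisle IN ('C1', 'C2', 'A2') → -28
bin=N97: ELSE → 26
bin=N99: ELSE → 27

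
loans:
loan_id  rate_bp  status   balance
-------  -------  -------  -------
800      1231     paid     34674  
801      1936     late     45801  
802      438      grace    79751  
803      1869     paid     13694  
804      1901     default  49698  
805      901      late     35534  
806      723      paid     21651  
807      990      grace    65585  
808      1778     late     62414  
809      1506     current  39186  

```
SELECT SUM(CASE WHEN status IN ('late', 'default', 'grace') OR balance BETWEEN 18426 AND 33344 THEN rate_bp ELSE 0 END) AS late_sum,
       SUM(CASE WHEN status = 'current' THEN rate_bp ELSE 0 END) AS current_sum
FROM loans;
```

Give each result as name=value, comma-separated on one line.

late_sum=8667, current_sum=1506

[late_sum: status IN ('late', 'default', 'grace') OR balance BETWEEN 18426 AND 33344]
loan_id=800: ✗
loan_id=801: ✓ → 1936
loan_id=802: ✓ → 438
loan_id=803: ✗
loan_id=804: ✓ → 1901
loan_id=805: ✓ → 901
loan_id=806: ✓ → 723
loan_id=807: ✓ → 990
loan_id=808: ✓ → 1778
loan_id=809: ✗
late_sum = 1936 + 438 + 1901 + 901 + 723 + 990 + 1778 = 8667
—
[current_sum: status = 'current']
loan_id=800: ✗
loan_id=801: ✗
loan_id=802: ✗
loan_id=803: ✗
loan_id=804: ✗
loan_id=805: ✗
loan_id=806: ✗
loan_id=807: ✗
loan_id=808: ✗
loan_id=809: ✓ → 1506
current_sum = 1506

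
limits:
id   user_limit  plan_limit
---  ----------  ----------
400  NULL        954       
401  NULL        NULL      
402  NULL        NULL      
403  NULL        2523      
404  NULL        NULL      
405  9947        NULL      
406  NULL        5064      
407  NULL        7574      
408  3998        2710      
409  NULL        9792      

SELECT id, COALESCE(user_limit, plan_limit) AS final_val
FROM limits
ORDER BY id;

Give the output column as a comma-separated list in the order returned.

id=400: user_limit=NULL, plan_limit=954 → 954
id=401: user_limit=NULL, plan_limit=NULL (all NULL) → NULL
id=402: user_limit=NULL, plan_limit=NULL (all NULL) → NULL
id=403: user_limit=NULL, plan_limit=2523 → 2523
id=404: user_limit=NULL, plan_limit=NULL (all NULL) → NULL
id=405: user_limit=9947 → 9947
id=406: user_limit=NULL, plan_limit=5064 → 5064
id=407: user_limit=NULL, plan_limit=7574 → 7574
id=408: user_limit=3998 → 3998
id=409: user_limit=NULL, plan_limit=9792 → 9792

954, NULL, NULL, 2523, NULL, 9947, 5064, 7574, 3998, 9792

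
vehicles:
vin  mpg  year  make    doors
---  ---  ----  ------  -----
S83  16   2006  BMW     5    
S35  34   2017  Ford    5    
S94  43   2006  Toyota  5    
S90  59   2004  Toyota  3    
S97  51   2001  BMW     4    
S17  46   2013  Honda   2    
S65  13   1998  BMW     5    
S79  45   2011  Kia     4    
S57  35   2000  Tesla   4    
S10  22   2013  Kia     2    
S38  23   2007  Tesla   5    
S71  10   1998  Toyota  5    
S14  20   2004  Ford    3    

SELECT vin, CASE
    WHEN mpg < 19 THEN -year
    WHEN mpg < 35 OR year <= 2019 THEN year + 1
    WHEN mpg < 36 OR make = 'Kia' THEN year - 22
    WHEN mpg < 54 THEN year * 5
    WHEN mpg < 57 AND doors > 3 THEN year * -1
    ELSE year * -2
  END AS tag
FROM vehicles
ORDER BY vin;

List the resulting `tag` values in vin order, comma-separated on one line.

2014, 2005, 2014, 2018, 2008, 2001, -1998, -1998, 2012, -2006, 2005, 2007, 2002

vin=S10: mpg < 35 OR year <= 2019 → 2014
vin=S14: mpg < 35 OR year <= 2019 → 2005
vin=S17: mpg < 35 OR year <= 2019 → 2014
vin=S35: mpg < 35 OR year <= 2019 → 2018
vin=S38: mpg < 35 OR year <= 2019 → 2008
vin=S57: mpg < 35 OR year <= 2019 → 2001
vin=S65: mpg < 19 → -1998
vin=S71: mpg < 19 → -1998
vin=S79: mpg < 35 OR year <= 2019 → 2012
vin=S83: mpg < 19 → -2006
vin=S90: mpg < 35 OR year <= 2019 → 2005
vin=S94: mpg < 35 OR year <= 2019 → 2007
vin=S97: mpg < 35 OR year <= 2019 → 2002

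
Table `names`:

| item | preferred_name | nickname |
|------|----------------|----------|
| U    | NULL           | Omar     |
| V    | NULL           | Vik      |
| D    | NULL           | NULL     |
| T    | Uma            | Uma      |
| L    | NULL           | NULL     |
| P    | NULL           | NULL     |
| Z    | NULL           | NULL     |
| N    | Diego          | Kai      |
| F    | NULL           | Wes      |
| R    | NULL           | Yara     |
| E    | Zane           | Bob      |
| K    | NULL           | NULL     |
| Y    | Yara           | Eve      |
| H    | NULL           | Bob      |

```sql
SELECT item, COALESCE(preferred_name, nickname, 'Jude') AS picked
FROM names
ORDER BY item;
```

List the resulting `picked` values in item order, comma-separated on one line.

Jude, Zane, Wes, Bob, Jude, Jude, Diego, Jude, Yara, Uma, Omar, Vik, Yara, Jude

item=D: preferred_name=NULL, nickname=NULL, → literal Jude → Jude
item=E: preferred_name=Zane → Zane
item=F: preferred_name=NULL, nickname=Wes → Wes
item=H: preferred_name=NULL, nickname=Bob → Bob
item=K: preferred_name=NULL, nickname=NULL, → literal Jude → Jude
item=L: preferred_name=NULL, nickname=NULL, → literal Jude → Jude
item=N: preferred_name=Diego → Diego
item=P: preferred_name=NULL, nickname=NULL, → literal Jude → Jude
item=R: preferred_name=NULL, nickname=Yara → Yara
item=T: preferred_name=Uma → Uma
item=U: preferred_name=NULL, nickname=Omar → Omar
item=V: preferred_name=NULL, nickname=Vik → Vik
item=Y: preferred_name=Yara → Yara
item=Z: preferred_name=NULL, nickname=NULL, → literal Jude → Jude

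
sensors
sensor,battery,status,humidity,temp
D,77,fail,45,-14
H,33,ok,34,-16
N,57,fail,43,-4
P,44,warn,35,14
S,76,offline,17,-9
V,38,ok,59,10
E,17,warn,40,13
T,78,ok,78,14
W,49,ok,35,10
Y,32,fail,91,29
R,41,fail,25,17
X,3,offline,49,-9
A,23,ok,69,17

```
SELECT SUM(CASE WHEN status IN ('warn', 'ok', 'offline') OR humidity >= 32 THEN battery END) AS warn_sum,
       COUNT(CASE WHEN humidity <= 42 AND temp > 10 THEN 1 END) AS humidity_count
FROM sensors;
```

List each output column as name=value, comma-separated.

[warn_sum: status IN ('warn', 'ok', 'offline') OR humidity >= 32]
sensor=D: ✓ → 77
sensor=H: ✓ → 33
sensor=N: ✓ → 57
sensor=P: ✓ → 44
sensor=S: ✓ → 76
sensor=V: ✓ → 38
sensor=E: ✓ → 17
sensor=T: ✓ → 78
sensor=W: ✓ → 49
sensor=Y: ✓ → 32
sensor=R: ✗
sensor=X: ✓ → 3
sensor=A: ✓ → 23
warn_sum = 77 + 33 + 57 + 44 + 76 + 38 + 17 + 78 + 49 + 32 + 3 + 23 = 527
—
[humidity_count: humidity <= 42 AND temp > 10]
sensor=D: ✗
sensor=H: ✗
sensor=N: ✗
sensor=P: ✓ → 1
sensor=S: ✗
sensor=V: ✗
sensor=E: ✓ → 1
sensor=T: ✗
sensor=W: ✗
sensor=Y: ✗
sensor=R: ✓ → 1
sensor=X: ✗
sensor=A: ✗
humidity_count = COUNT(1, 1, 1) = 3

warn_sum=527, humidity_count=3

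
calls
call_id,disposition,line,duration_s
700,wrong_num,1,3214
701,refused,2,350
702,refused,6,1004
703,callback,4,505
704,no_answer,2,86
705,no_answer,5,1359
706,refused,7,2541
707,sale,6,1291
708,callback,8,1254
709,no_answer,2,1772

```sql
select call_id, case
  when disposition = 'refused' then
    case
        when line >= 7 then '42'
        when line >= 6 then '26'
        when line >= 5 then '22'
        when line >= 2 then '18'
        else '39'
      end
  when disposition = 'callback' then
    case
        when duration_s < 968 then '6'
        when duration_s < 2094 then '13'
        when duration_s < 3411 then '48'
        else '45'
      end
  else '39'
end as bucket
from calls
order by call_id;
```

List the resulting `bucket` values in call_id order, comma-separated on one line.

39, 18, 26, 6, 39, 39, 42, 39, 13, 39

call_id=700: disposition='wrong_num' → outer ELSE → 39
call_id=701: disposition='refused' → inner[line >= 2] → 18
call_id=702: disposition='refused' → inner[line >= 6] → 26
call_id=703: disposition='callback' → inner[duration_s < 968] → 6
call_id=704: disposition='no_answer' → outer ELSE → 39
call_id=705: disposition='no_answer' → outer ELSE → 39
call_id=706: disposition='refused' → inner[line >= 7] → 42
call_id=707: disposition='sale' → outer ELSE → 39
call_id=708: disposition='callback' → inner[duration_s < 2094] → 13
call_id=709: disposition='no_answer' → outer ELSE → 39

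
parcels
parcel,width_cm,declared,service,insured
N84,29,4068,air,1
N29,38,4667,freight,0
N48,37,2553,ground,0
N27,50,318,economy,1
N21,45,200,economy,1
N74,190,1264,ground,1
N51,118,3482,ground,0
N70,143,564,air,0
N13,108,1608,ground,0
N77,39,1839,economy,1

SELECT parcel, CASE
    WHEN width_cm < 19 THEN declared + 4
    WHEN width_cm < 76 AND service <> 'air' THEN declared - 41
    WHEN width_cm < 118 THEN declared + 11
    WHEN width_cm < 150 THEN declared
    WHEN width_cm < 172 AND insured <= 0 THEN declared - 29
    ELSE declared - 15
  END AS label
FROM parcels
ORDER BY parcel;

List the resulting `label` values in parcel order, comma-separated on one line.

1619, 159, 277, 4626, 2512, 3482, 564, 1249, 1798, 4079

parcel=N13: width_cm < 118 → 1619
parcel=N21: width_cm < 76 AND service <> 'air' → 159
parcel=N27: width_cm < 76 AND service <> 'air' → 277
parcel=N29: width_cm < 76 AND service <> 'air' → 4626
parcel=N48: width_cm < 76 AND service <> 'air' → 2512
parcel=N51: width_cm < 150 → 3482
parcel=N70: width_cm < 150 → 564
parcel=N74: ELSE → 1249
parcel=N77: width_cm < 76 AND service <> 'air' → 1798
parcel=N84: width_cm < 118 → 4079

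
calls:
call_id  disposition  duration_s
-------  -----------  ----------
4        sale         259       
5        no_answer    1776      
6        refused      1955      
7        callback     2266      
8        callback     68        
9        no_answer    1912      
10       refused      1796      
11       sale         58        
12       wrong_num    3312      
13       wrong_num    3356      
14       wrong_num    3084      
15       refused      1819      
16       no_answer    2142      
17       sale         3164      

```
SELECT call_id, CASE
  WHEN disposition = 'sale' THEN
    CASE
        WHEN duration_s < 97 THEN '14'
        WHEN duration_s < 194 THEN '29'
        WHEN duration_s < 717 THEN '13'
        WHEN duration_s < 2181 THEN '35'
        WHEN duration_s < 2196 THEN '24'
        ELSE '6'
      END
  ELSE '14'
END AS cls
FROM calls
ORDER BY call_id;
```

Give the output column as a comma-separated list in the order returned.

call_id=4: disposition='sale' → inner[duration_s < 717] → 13
call_id=5: disposition='no_answer' → outer ELSE → 14
call_id=6: disposition='refused' → outer ELSE → 14
call_id=7: disposition='callback' → outer ELSE → 14
call_id=8: disposition='callback' → outer ELSE → 14
call_id=9: disposition='no_answer' → outer ELSE → 14
call_id=10: disposition='refused' → outer ELSE → 14
call_id=11: disposition='sale' → inner[duration_s < 97] → 14
call_id=12: disposition='wrong_num' → outer ELSE → 14
call_id=13: disposition='wrong_num' → outer ELSE → 14
call_id=14: disposition='wrong_num' → outer ELSE → 14
call_id=15: disposition='refused' → outer ELSE → 14
call_id=16: disposition='no_answer' → outer ELSE → 14
call_id=17: disposition='sale' → inner[ELSE] → 6

13, 14, 14, 14, 14, 14, 14, 14, 14, 14, 14, 14, 14, 6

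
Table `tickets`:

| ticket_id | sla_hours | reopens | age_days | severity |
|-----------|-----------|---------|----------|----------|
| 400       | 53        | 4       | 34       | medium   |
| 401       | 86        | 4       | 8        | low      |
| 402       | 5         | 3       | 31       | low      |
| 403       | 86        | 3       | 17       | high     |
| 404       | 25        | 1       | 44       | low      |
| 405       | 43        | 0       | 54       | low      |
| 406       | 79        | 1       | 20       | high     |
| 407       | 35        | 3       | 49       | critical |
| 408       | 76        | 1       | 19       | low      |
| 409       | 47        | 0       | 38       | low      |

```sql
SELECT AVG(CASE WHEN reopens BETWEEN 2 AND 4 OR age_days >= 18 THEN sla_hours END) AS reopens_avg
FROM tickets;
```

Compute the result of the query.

53.5

ticket_id=400: ✓ → 53
ticket_id=401: ✓ → 86
ticket_id=402: ✓ → 5
ticket_id=403: ✓ → 86
ticket_id=404: ✓ → 25
ticket_id=405: ✓ → 43
ticket_id=406: ✓ → 79
ticket_id=407: ✓ → 35
ticket_id=408: ✓ → 76
ticket_id=409: ✓ → 47
reopens_avg = (53 + 86 + 5 + 86 + 25 + 43 + 79 + 35 + 76 + 47) / 10 = 53.5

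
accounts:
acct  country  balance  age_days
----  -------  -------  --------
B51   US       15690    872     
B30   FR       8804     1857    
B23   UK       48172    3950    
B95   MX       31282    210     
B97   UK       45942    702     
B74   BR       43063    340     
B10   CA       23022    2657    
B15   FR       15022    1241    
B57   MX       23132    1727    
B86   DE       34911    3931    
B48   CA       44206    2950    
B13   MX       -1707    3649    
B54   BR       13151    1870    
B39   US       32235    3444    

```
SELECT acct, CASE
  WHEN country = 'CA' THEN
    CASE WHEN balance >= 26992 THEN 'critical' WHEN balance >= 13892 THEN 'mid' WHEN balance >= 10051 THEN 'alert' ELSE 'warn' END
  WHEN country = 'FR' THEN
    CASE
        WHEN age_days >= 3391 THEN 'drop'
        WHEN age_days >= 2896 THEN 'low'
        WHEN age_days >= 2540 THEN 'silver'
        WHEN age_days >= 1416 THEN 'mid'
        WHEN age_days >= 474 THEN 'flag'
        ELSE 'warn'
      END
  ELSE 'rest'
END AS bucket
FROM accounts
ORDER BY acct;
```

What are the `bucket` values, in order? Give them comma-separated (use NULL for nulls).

acct=B10: country='CA' → inner[balance >= 13892] → mid
acct=B13: country='MX' → outer ELSE → rest
acct=B15: country='FR' → inner[age_days >= 474] → flag
acct=B23: country='UK' → outer ELSE → rest
acct=B30: country='FR' → inner[age_days >= 1416] → mid
acct=B39: country='US' → outer ELSE → rest
acct=B48: country='CA' → inner[balance >= 26992] → critical
acct=B51: country='US' → outer ELSE → rest
acct=B54: country='BR' → outer ELSE → rest
acct=B57: country='MX' → outer ELSE → rest
acct=B74: country='BR' → outer ELSE → rest
acct=B86: country='DE' → outer ELSE → rest
acct=B95: country='MX' → outer ELSE → rest
acct=B97: country='UK' → outer ELSE → rest

mid, rest, flag, rest, mid, rest, critical, rest, rest, rest, rest, rest, rest, rest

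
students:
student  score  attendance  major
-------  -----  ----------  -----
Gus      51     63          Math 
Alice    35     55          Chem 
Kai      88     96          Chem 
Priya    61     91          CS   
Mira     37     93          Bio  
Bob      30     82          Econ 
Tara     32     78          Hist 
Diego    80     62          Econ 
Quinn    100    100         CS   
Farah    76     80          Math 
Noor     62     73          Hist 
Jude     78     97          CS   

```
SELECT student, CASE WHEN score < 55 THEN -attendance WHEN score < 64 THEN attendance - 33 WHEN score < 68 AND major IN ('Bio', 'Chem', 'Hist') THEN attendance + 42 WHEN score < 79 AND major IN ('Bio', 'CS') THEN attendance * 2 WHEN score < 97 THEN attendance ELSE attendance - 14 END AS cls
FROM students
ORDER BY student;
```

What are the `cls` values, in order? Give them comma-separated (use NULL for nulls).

student=Alice: score < 55 → -55
student=Bob: score < 55 → -82
student=Diego: score < 97 → 62
student=Farah: score < 97 → 80
student=Gus: score < 55 → -63
student=Jude: score < 79 AND major IN ('Bio', 'CS') → 194
student=Kai: score < 97 → 96
student=Mira: score < 55 → -93
student=Noor: score < 64 → 40
student=Priya: score < 64 → 58
student=Quinn: ELSE → 86
student=Tara: score < 55 → -78

-55, -82, 62, 80, -63, 194, 96, -93, 40, 58, 86, -78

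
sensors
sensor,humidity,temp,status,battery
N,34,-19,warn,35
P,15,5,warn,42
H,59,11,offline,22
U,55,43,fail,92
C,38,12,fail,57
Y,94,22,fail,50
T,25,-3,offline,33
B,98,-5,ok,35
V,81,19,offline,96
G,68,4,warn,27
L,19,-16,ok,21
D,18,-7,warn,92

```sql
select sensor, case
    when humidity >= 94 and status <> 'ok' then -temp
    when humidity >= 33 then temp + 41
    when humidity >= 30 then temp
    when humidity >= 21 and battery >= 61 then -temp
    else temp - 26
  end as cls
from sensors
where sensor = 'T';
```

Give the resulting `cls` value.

sensor = T: humidity=25, temp=-3, status=offline, battery=33.
humidity >= 94 and status <> 'ok' → false
humidity >= 33 → false
humidity >= 30 → false
humidity >= 21 and battery >= 61 → false
No prior WHEN matched → ELSE → -29

-29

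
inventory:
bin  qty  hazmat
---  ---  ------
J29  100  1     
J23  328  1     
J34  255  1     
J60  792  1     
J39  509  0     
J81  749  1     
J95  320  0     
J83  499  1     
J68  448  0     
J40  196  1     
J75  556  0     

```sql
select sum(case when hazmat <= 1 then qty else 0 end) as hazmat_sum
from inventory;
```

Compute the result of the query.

4752

bin=J29: ✓ → 100
bin=J23: ✓ → 328
bin=J34: ✓ → 255
bin=J60: ✓ → 792
bin=J39: ✓ → 509
bin=J81: ✓ → 749
bin=J95: ✓ → 320
bin=J83: ✓ → 499
bin=J68: ✓ → 448
bin=J40: ✓ → 196
bin=J75: ✓ → 556
hazmat_sum = 100 + 328 + 255 + 792 + 509 + 749 + 320 + 499 + 448 + 196 + 556 = 4752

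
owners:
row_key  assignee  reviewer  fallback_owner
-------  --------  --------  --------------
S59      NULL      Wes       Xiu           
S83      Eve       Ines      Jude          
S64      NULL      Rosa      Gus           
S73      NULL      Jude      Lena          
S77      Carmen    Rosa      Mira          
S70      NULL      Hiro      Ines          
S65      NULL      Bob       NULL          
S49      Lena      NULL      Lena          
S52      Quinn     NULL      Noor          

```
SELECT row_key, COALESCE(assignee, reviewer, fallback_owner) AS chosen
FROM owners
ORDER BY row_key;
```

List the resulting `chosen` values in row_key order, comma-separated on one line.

row_key=S49: assignee=Lena → Lena
row_key=S52: assignee=Quinn → Quinn
row_key=S59: assignee=NULL, reviewer=Wes → Wes
row_key=S64: assignee=NULL, reviewer=Rosa → Rosa
row_key=S65: assignee=NULL, reviewer=Bob → Bob
row_key=S70: assignee=NULL, reviewer=Hiro → Hiro
row_key=S73: assignee=NULL, reviewer=Jude → Jude
row_key=S77: assignee=Carmen → Carmen
row_key=S83: assignee=Eve → Eve

Lena, Quinn, Wes, Rosa, Bob, Hiro, Jude, Carmen, Eve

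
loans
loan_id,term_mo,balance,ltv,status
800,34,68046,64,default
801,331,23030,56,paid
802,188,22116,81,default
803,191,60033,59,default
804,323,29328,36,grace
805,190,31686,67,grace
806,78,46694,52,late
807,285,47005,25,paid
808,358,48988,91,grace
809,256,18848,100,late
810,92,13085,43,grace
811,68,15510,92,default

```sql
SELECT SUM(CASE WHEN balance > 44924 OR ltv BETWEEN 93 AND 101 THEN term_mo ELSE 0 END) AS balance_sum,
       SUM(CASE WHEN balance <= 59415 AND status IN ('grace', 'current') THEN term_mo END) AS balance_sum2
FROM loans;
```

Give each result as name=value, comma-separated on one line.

balance_sum=1202, balance_sum2=963

[balance_sum: balance > 44924 OR ltv BETWEEN 93 AND 101]
loan_id=800: ✓ → 34
loan_id=801: ✗
loan_id=802: ✗
loan_id=803: ✓ → 191
loan_id=804: ✗
loan_id=805: ✗
loan_id=806: ✓ → 78
loan_id=807: ✓ → 285
loan_id=808: ✓ → 358
loan_id=809: ✓ → 256
loan_id=810: ✗
loan_id=811: ✗
balance_sum = 34 + 191 + 78 + 285 + 358 + 256 = 1202
—
[balance_sum2: balance <= 59415 AND status IN ('grace', 'current')]
loan_id=800: ✗
loan_id=801: ✗
loan_id=802: ✗
loan_id=803: ✗
loan_id=804: ✓ → 323
loan_id=805: ✓ → 190
loan_id=806: ✗
loan_id=807: ✗
loan_id=808: ✓ → 358
loan_id=809: ✗
loan_id=810: ✓ → 92
loan_id=811: ✗
balance_sum2 = 323 + 190 + 358 + 92 = 963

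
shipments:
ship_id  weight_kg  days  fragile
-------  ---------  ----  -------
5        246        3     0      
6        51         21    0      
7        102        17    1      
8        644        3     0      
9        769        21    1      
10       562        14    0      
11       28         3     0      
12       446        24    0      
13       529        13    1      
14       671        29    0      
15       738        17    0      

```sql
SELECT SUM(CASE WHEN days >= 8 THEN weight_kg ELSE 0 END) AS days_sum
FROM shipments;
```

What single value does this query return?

ship_id=5: ✗
ship_id=6: ✓ → 51
ship_id=7: ✓ → 102
ship_id=8: ✗
ship_id=9: ✓ → 769
ship_id=10: ✓ → 562
ship_id=11: ✗
ship_id=12: ✓ → 446
ship_id=13: ✓ → 529
ship_id=14: ✓ → 671
ship_id=15: ✓ → 738
days_sum = 51 + 102 + 769 + 562 + 446 + 529 + 671 + 738 = 3868

3868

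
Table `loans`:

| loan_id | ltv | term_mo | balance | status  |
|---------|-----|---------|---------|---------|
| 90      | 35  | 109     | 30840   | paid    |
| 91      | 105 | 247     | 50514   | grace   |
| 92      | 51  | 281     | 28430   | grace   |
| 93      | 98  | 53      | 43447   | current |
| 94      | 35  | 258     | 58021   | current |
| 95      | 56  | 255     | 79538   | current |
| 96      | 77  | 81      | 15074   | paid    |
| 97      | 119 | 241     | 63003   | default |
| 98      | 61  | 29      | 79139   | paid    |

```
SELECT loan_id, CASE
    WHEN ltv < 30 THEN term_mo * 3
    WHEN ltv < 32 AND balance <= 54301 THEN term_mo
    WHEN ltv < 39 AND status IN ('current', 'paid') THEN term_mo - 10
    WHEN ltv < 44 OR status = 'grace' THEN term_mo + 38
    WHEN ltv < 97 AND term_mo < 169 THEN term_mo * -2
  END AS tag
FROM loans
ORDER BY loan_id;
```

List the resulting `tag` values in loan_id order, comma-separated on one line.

99, 285, 319, NULL, 248, NULL, -162, NULL, -58

loan_id=90: ltv < 39 AND status IN ('current', 'paid') → 99
loan_id=91: ltv < 44 OR status = 'grace' → 285
loan_id=92: ltv < 44 OR status = 'grace' → 319
loan_id=93: (no match → NULL) → NULL
loan_id=94: ltv < 39 AND status IN ('current', 'paid') → 248
loan_id=95: (no match → NULL) → NULL
loan_id=96: ltv < 97 AND term_mo < 169 → -162
loan_id=97: (no match → NULL) → NULL
loan_id=98: ltv < 97 AND term_mo < 169 → -58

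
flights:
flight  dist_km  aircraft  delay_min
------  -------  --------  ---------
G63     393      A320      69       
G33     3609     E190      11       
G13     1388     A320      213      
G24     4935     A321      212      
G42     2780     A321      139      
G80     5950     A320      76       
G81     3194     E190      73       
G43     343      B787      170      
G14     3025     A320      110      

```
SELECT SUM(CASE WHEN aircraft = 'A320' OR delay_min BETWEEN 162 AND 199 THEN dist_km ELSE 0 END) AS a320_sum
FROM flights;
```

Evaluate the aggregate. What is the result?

11099

flight=G63: ✓ → 393
flight=G33: ✗
flight=G13: ✓ → 1388
flight=G24: ✗
flight=G42: ✗
flight=G80: ✓ → 5950
flight=G81: ✗
flight=G43: ✓ → 343
flight=G14: ✓ → 3025
a320_sum = 393 + 1388 + 5950 + 343 + 3025 = 11099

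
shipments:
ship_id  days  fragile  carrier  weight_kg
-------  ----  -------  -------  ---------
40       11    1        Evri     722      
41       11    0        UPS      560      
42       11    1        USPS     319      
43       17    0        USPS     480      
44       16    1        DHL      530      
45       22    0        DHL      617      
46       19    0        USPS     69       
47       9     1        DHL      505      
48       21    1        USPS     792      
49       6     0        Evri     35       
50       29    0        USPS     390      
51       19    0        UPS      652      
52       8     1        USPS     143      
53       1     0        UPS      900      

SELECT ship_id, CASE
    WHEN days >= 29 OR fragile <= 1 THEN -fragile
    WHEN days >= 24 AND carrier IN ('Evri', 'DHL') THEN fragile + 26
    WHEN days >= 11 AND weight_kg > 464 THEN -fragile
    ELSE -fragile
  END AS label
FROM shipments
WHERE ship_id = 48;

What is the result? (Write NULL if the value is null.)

ship_id = 48: days=21, fragile=1, carrier=USPS, weight_kg=792.
days >= 29 OR fragile <= 1 → true → -1

-1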